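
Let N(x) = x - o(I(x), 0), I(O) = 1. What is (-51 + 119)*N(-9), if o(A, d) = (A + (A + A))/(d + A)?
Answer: -816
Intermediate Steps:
o(A, d) = 3*A/(A + d) (o(A, d) = (A + 2*A)/(A + d) = (3*A)/(A + d) = 3*A/(A + d))
N(x) = -3 + x (N(x) = x - 3/(1 + 0) = x - 3/1 = x - 3 = -3 + x)
(-51 + 119)*N(-9) = (-51 + 119)*(-3 - 9) = 68*(-12) = -816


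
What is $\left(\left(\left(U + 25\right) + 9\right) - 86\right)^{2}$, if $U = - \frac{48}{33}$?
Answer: $\frac{345744}{121} \approx 2857.4$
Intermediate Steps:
$U = - \frac{16}{11}$ ($U = \left(-48\right) \frac{1}{33} = - \frac{16}{11} \approx -1.4545$)
$\left(\left(\left(U + 25\right) + 9\right) - 86\right)^{2} = \left(\left(\left(- \frac{16}{11} + 25\right) + 9\right) - 86\right)^{2} = \left(\left(\frac{259}{11} + 9\right) - 86\right)^{2} = \left(\frac{358}{11} - 86\right)^{2} = \left(- \frac{588}{11}\right)^{2} = \frac{345744}{121}$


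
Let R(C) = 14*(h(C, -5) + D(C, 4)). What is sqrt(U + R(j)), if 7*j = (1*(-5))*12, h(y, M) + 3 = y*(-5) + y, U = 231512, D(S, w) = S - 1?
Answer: 2*sqrt(57954) ≈ 481.47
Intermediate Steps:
D(S, w) = -1 + S
h(y, M) = -3 - 4*y (h(y, M) = -3 + (y*(-5) + y) = -3 + (-5*y + y) = -3 - 4*y)
j = -60/7 (j = ((1*(-5))*12)/7 = (-5*12)/7 = (1/7)*(-60) = -60/7 ≈ -8.5714)
R(C) = -56 - 42*C (R(C) = 14*((-3 - 4*C) + (-1 + C)) = 14*(-4 - 3*C) = -56 - 42*C)
sqrt(U + R(j)) = sqrt(231512 + (-56 - 42*(-60/7))) = sqrt(231512 + (-56 + 360)) = sqrt(231512 + 304) = sqrt(231816) = 2*sqrt(57954)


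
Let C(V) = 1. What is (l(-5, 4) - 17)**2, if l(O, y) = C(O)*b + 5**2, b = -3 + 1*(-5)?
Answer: 0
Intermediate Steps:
b = -8 (b = -3 - 5 = -8)
l(O, y) = 17 (l(O, y) = 1*(-8) + 5**2 = -8 + 25 = 17)
(l(-5, 4) - 17)**2 = (17 - 17)**2 = 0**2 = 0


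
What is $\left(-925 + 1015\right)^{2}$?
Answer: $8100$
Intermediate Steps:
$\left(-925 + 1015\right)^{2} = 90^{2} = 8100$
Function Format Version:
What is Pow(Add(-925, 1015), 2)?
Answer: 8100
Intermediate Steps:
Pow(Add(-925, 1015), 2) = Pow(90, 2) = 8100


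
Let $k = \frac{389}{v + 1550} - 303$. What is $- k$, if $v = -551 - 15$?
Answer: $\frac{297763}{984} \approx 302.6$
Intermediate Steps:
$v = -566$
$k = - \frac{297763}{984}$ ($k = \frac{389}{-566 + 1550} - 303 = \frac{389}{984} - 303 = - \frac{297763}{984} \approx -302.6$)
$- k = \left(-1\right) \left(- \frac{297763}{984}\right) = \frac{297763}{984}$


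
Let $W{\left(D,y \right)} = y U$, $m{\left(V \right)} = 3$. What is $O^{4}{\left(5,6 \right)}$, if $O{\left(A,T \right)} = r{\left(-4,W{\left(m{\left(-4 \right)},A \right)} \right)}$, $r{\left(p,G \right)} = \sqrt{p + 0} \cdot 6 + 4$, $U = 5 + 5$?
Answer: $7168 - 24576 i \approx 7168.0 - 24576.0 i$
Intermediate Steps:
$U = 10$
$W{\left(D,y \right)} = 10 y$ ($W{\left(D,y \right)} = y 10 = 10 y$)
$r{\left(p,G \right)} = 4 + 6 \sqrt{p}$ ($r{\left(p,G \right)} = \sqrt{p} 6 + 4 = 6 \sqrt{p} + 4 = 4 + 6 \sqrt{p}$)
$O{\left(A,T \right)} = 4 + 12 i$ ($O{\left(A,T \right)} = 4 + 6 \sqrt{-4} = 4 + 6 \cdot 2 i = 4 + 12 i$)
$O^{4}{\left(5,6 \right)} = \left(4 + 12 i\right)^{4}$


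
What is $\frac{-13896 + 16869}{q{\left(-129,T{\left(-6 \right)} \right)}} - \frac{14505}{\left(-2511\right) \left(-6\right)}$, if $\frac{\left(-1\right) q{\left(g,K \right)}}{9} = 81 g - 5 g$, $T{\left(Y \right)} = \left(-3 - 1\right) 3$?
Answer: $- \frac{7623901}{8205948} \approx -0.92907$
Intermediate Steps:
$T{\left(Y \right)} = -12$ ($T{\left(Y \right)} = \left(-4\right) 3 = -12$)
$q{\left(g,K \right)} = - 684 g$ ($q{\left(g,K \right)} = - 9 \left(81 g - 5 g\right) = - 9 \cdot 76 g = - 684 g$)
$\frac{-13896 + 16869}{q{\left(-129,T{\left(-6 \right)} \right)}} - \frac{14505}{\left(-2511\right) \left(-6\right)} = \frac{-13896 + 16869}{\left(-684\right) \left(-129\right)} - \frac{14505}{\left(-2511\right) \left(-6\right)} = \frac{2973}{88236} - \frac{14505}{15066} = 2973 \cdot \frac{1}{88236} - \frac{4835}{5022} = \frac{991}{29412} - \frac{4835}{5022} = - \frac{7623901}{8205948}$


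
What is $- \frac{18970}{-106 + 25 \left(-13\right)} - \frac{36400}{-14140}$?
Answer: $\frac{2028030}{43531} \approx 46.588$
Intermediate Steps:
$- \frac{18970}{-106 + 25 \left(-13\right)} - \frac{36400}{-14140} = - \frac{18970}{-106 - 325} - - \frac{260}{101} = - \frac{18970}{-431} + \frac{260}{101} = \left(-18970\right) \left(- \frac{1}{431}\right) + \frac{260}{101} = \frac{18970}{431} + \frac{260}{101} = \frac{2028030}{43531}$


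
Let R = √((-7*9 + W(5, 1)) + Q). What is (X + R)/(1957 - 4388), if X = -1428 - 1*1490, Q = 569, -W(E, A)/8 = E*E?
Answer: 2918/2431 - 3*√34/2431 ≈ 1.1931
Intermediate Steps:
W(E, A) = -8*E² (W(E, A) = -8*E*E = -8*E²)
X = -2918 (X = -1428 - 1490 = -2918)
R = 3*√34 (R = √((-7*9 - 8*5²) + 569) = √((-63 - 8*25) + 569) = √((-63 - 200) + 569) = √(-263 + 569) = √306 = 3*√34 ≈ 17.493)
(X + R)/(1957 - 4388) = (-2918 + 3*√34)/(1957 - 4388) = (-2918 + 3*√34)/(-2431) = (-2918 + 3*√34)*(-1/2431) = 2918/2431 - 3*√34/2431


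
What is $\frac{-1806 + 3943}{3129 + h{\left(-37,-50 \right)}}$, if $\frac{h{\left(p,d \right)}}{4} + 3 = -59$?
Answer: $\frac{2137}{2881} \approx 0.74176$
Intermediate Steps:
$h{\left(p,d \right)} = -248$ ($h{\left(p,d \right)} = -12 + 4 \left(-59\right) = -12 - 236 = -248$)
$\frac{-1806 + 3943}{3129 + h{\left(-37,-50 \right)}} = \frac{-1806 + 3943}{3129 - 248} = \frac{2137}{2881}$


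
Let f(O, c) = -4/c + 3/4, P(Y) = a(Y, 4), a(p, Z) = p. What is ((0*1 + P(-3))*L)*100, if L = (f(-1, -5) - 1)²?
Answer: -363/4 ≈ -90.750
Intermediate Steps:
P(Y) = Y
f(O, c) = ¾ - 4/c (f(O, c) = -4/c + 3*(¼) = -4/c + ¾ = ¾ - 4/c)
L = 121/400 (L = ((¾ - 4/(-5)) - 1)² = ((¾ - 4*(-⅕)) - 1)² = ((¾ + ⅘) - 1)² = (31/20 - 1)² = (11/20)² = 121/400 ≈ 0.30250)
((0*1 + P(-3))*L)*100 = ((0*1 - 3)*(121/400))*100 = ((0 - 3)*(121/400))*100 = -3*121/400*100 = -363/400*100 = -363/4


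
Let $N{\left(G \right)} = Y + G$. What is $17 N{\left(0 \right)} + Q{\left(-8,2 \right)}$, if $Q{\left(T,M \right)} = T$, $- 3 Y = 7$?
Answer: $- \frac{143}{3} \approx -47.667$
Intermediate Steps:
$Y = - \frac{7}{3}$ ($Y = \left(- \frac{1}{3}\right) 7 = - \frac{7}{3} \approx -2.3333$)
$N{\left(G \right)} = - \frac{7}{3} + G$
$17 N{\left(0 \right)} + Q{\left(-8,2 \right)} = 17 \left(- \frac{7}{3} + 0\right) - 8 = 17 \left(- \frac{7}{3}\right) - 8 = - \frac{119}{3} - 8 = - \frac{143}{3}$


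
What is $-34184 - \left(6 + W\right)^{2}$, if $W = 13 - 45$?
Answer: $-34860$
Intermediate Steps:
$W = -32$ ($W = 13 - 45 = -32$)
$-34184 - \left(6 + W\right)^{2} = -34184 - \left(6 - 32\right)^{2} = -34184 - \left(-26\right)^{2} = -34184 - 676 = -34860$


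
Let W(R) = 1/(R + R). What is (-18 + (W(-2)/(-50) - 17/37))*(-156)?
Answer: 5325957/1850 ≈ 2878.9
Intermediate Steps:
W(R) = 1/(2*R)
(-18 + (W(-2)/(-50) - 17/37))*(-156) = (-18 + (((½)/(-2))/(-50) - 17/37))*(-156) = (-18 + (((½)*(-½))*(-1/50) - 17*1/37))*(-156) = (-18 + (-¼*(-1/50) - 17/37))*(-156) = (-18 + (1/200 - 17/37))*(-156) = (-18 - 3363/7400)*(-156) = -136563/7400*(-156) = 5325957/1850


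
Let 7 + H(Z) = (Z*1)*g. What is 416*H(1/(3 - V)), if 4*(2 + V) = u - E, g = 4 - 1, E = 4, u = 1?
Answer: -61984/23 ≈ -2695.0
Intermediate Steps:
g = 3
V = -11/4 (V = -2 + (1 - 1*4)/4 = -2 + (1 - 4)/4 = -2 + (¼)*(-3) = -2 - ¾ = -11/4 ≈ -2.7500)
H(Z) = -7 + 3*Z (H(Z) = -7 + (Z*1)*3 = -7 + Z*3 = -7 + 3*Z)
416*H(1/(3 - V)) = 416*(-7 + 3/(3 - 1*(-11/4))) = 416*(-7 + 3/(3 + 11/4)) = 416*(-7 + 3/(23/4)) = 416*(-7 + 3*(4/23)) = 416*(-7 + 12/23) = 416*(-149/23) = -61984/23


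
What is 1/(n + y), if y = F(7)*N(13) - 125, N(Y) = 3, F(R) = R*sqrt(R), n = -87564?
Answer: -12527/1098479662 - 3*sqrt(7)/1098479662 ≈ -1.1411e-5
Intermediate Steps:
F(R) = R**(3/2)
y = -125 + 21*sqrt(7) (y = 7**(3/2)*3 - 125 = (7*sqrt(7))*3 - 125 = 21*sqrt(7) - 125 = -125 + 21*sqrt(7) ≈ -69.439)
1/(n + y) = 1/(-87564 + (-125 + 21*sqrt(7))) = 1/(-87689 + 21*sqrt(7))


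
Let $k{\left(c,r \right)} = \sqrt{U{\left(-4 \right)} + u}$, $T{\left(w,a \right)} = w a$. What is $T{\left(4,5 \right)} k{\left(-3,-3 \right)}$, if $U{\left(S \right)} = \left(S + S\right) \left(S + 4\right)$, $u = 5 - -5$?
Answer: $20 \sqrt{10} \approx 63.246$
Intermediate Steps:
$u = 10$ ($u = 5 + 5 = 10$)
$T{\left(w,a \right)} = a w$
$U{\left(S \right)} = 2 S \left(4 + S\right)$
$k{\left(c,r \right)} = \sqrt{10}$ ($k{\left(c,r \right)} = \sqrt{2 \left(-4\right) \left(4 - 4\right) + 10} = \sqrt{2 \left(-4\right) 0 + 10} = \sqrt{0 + 10} = \sqrt{10}$)
$T{\left(4,5 \right)} k{\left(-3,-3 \right)} = 5 \cdot 4 \sqrt{10} = 20 \sqrt{10}$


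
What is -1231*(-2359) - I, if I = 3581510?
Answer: -677581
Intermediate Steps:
-1231*(-2359) - I = -1231*(-2359) - 1*3581510 = 2903929 - 3581510 = -677581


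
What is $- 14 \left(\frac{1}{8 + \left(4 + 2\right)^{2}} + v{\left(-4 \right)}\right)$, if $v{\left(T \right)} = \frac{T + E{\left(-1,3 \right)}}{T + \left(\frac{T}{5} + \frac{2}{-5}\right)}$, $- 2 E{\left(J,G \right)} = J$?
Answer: $- \frac{1393}{143} \approx -9.7413$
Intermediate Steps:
$E{\left(J,G \right)} = - \frac{J}{2}$
$v{\left(T \right)} = \frac{\frac{1}{2} + T}{- \frac{2}{5} + \frac{6 T}{5}}$ ($v{\left(T \right)} = \frac{T - - \frac{1}{2}}{T + \left(\frac{T}{5} + \frac{2}{-5}\right)} = \frac{T + \frac{1}{2}}{T + \left(T \frac{1}{5} + 2 \left(- \frac{1}{5}\right)\right)} = \frac{\frac{1}{2} + T}{T + \left(\frac{T}{5} - \frac{2}{5}\right)} = \frac{\frac{1}{2} + T}{T + \left(- \frac{2}{5} + \frac{T}{5}\right)} = \frac{\frac{1}{2} + T}{- \frac{2}{5} + \frac{6 T}{5}}$)
$- 14 \left(\frac{1}{8 + \left(4 + 2\right)^{2}} + v{\left(-4 \right)}\right) = - 14 \left(\frac{1}{8 + \left(4 + 2\right)^{2}} + \frac{5 \left(1 + 2 \left(-4\right)\right)}{4 \left(-1 + 3 \left(-4\right)\right)}\right) = - 14 \left(\frac{1}{8 + 6^{2}} + \frac{5 \left(1 - 8\right)}{4 \left(-1 - 12\right)}\right) = - 14 \left(\frac{1}{8 + 36} + \frac{5}{4} \frac{1}{-13} \left(-7\right)\right) = - 14 \left(\frac{1}{44} + \frac{5}{4} \left(- \frac{1}{13}\right) \left(-7\right)\right) = - 14 \left(\frac{1}{44} + \frac{35}{52}\right) = \left(-14\right) \frac{199}{286} = - \frac{1393}{143}$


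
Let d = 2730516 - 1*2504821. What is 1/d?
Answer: 1/225695 ≈ 4.4308e-6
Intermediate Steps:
d = 225695 (d = 2730516 - 2504821 = 225695)
1/d = 1/225695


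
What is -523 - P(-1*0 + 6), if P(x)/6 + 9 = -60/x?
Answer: -409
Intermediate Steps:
P(x) = -54 - 360/x (P(x) = -54 + 6*(-60/x) = -54 - 360/x)
-523 - P(-1*0 + 6) = -523 - (-54 - 360/(-1*0 + 6)) = -523 - (-54 - 360/(0 + 6)) = -523 - (-54 - 360/6) = -523 - (-54 - 360*⅙) = -523 - (-54 - 60) = -523 - 1*(-114) = -523 + 114 = -409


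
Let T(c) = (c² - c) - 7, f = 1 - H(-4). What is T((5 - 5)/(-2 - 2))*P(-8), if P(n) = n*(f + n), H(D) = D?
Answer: -168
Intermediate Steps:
f = 5 (f = 1 - 1*(-4) = 1 + 4 = 5)
P(n) = n*(5 + n)
T(c) = -7 + c² - c
T((5 - 5)/(-2 - 2))*P(-8) = (-7 + ((5 - 5)/(-2 - 2))² - (5 - 5)/(-2 - 2))*(-8*(5 - 8)) = (-7 + (0/(-4))² - 0/(-4))*(-8*(-3)) = (-7 + (0*(-¼))² - 0*(-1)/4)*24 = (-7 + 0² - 1*0)*24 = (-7 + 0 + 0)*24 = -7*24 = -168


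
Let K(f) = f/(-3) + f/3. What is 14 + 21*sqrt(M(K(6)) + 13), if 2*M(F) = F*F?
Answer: 14 + 21*sqrt(13) ≈ 89.717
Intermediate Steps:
K(f) = 0 (K(f) = f*(-1/3) + f*(1/3) = -f/3 + f/3 = 0)
M(F) = F**2/2 (M(F) = (F*F)/2 = F**2/2)
14 + 21*sqrt(M(K(6)) + 13) = 14 + 21*sqrt((1/2)*0**2 + 13) = 14 + 21*sqrt((1/2)*0 + 13) = 14 + 21*sqrt(0 + 13) = 14 + 21*sqrt(13)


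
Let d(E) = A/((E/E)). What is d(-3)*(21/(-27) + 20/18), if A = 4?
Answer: 4/3 ≈ 1.3333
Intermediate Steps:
d(E) = 4 (d(E) = 4/((E/E)) = 4/1 = 4*1 = 4)
d(-3)*(21/(-27) + 20/18) = 4*(21/(-27) + 20/18) = 4*(21*(-1/27) + 20*(1/18)) = 4*(-7/9 + 10/9) = 4*(⅓) = 4/3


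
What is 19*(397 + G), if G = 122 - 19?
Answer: 9500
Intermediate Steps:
G = 103
19*(397 + G) = 19*(397 + 103) = 19*500 = 9500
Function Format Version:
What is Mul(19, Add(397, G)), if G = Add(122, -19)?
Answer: 9500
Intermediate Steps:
G = 103
Mul(19, Add(397, G)) = Mul(19, Add(397, 103)) = Mul(19, 500) = 9500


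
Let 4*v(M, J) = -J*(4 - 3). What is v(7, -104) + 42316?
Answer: 42342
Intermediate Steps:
v(M, J) = -J/4 (v(M, J) = (-J*(4 - 3))/4 = (-J)/4 = -J/4)
v(7, -104) + 42316 = -¼*(-104) + 42316 = 26 + 42316 = 42342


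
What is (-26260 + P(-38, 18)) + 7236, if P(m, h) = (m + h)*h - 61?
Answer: -19445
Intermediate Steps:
P(m, h) = -61 + h*(h + m) (P(m, h) = (h + m)*h - 61 = h*(h + m) - 61 = -61 + h*(h + m))
(-26260 + P(-38, 18)) + 7236 = (-26260 + (-61 + 18² + 18*(-38))) + 7236 = (-26260 + (-61 + 324 - 684)) + 7236 = (-26260 - 421) + 7236 = -26681 + 7236 = -19445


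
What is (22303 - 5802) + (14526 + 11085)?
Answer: 42112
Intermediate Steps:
(22303 - 5802) + (14526 + 11085) = 16501 + 25611 = 42112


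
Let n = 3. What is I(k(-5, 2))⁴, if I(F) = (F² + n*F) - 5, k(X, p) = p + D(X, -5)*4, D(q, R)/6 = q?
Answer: 33859394885100625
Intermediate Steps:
D(q, R) = 6*q
k(X, p) = p + 24*X (k(X, p) = p + (6*X)*4 = p + 24*X)
I(F) = -5 + F² + 3*F (I(F) = (F² + 3*F) - 5 = -5 + F² + 3*F)
I(k(-5, 2))⁴ = (-5 + (2 + 24*(-5))² + 3*(2 + 24*(-5)))⁴ = (-5 + (2 - 120)² + 3*(2 - 120))⁴ = (-5 + (-118)² + 3*(-118))⁴ = (-5 + 13924 - 354)⁴ = 13565⁴ = 33859394885100625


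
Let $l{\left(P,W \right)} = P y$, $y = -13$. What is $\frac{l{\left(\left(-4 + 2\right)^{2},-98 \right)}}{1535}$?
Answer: $- \frac{52}{1535} \approx -0.033876$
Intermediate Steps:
$l{\left(P,W \right)} = - 13 P$ ($l{\left(P,W \right)} = P \left(-13\right) = - 13 P$)
$\frac{l{\left(\left(-4 + 2\right)^{2},-98 \right)}}{1535} = \frac{\left(-13\right) \left(-4 + 2\right)^{2}}{1535} = - 13 \left(-2\right)^{2} \cdot \frac{1}{1535} = \left(-13\right) 4 \cdot \frac{1}{1535} = \left(-52\right) \frac{1}{1535} = - \frac{52}{1535}$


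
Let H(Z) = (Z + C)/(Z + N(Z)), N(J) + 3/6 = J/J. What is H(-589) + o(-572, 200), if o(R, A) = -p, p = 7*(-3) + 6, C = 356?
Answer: 18121/1177 ≈ 15.396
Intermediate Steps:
p = -15 (p = -21 + 6 = -15)
N(J) = 1/2 (N(J) = -1/2 + J/J = -1/2 + 1 = 1/2)
o(R, A) = 15 (o(R, A) = -1*(-15) = 15)
H(Z) = (356 + Z)/(1/2 + Z) (H(Z) = (Z + 356)/(Z + 1/2) = (356 + Z)/(1/2 + Z))
H(-589) + o(-572, 200) = 2*(356 - 589)/(1 + 2*(-589)) + 15 = 2*(-233)/(1 - 1178) + 15 = 2*(-233)/(-1177) + 15 = 2*(-1/1177)*(-233) + 15 = 466/1177 + 15 = 18121/1177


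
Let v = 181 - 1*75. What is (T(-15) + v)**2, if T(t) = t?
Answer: 8281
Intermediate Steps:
v = 106 (v = 181 - 75 = 106)
(T(-15) + v)**2 = (-15 + 106)**2 = 91**2 = 8281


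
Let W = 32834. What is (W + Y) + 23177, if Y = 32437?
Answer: 88448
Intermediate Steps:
(W + Y) + 23177 = (32834 + 32437) + 23177 = 65271 + 23177 = 88448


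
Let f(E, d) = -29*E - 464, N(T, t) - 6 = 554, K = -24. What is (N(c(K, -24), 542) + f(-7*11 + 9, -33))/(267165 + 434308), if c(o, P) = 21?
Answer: 2068/701473 ≈ 0.0029481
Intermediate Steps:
N(T, t) = 560 (N(T, t) = 6 + 554 = 560)
f(E, d) = -464 - 29*E
(N(c(K, -24), 542) + f(-7*11 + 9, -33))/(267165 + 434308) = (560 + (-464 - 29*(-7*11 + 9)))/(267165 + 434308) = (560 + (-464 - 29*(-77 + 9)))/701473 = (560 + (-464 - 29*(-68)))*(1/701473) = (560 + (-464 + 1972))*(1/701473) = (560 + 1508)*(1/701473) = 2068*(1/701473) = 2068/701473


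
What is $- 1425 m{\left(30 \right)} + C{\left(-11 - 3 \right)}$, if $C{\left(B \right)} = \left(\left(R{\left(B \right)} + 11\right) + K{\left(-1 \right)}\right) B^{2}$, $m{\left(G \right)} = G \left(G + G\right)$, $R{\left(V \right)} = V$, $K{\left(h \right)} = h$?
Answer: $-2565784$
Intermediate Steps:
$m{\left(G \right)} = 2 G^{2}$ ($m{\left(G \right)} = G 2 G = 2 G^{2}$)
$C{\left(B \right)} = B^{2} \left(10 + B\right)$ ($C{\left(B \right)} = \left(\left(B + 11\right) - 1\right) B^{2} = \left(\left(11 + B\right) - 1\right) B^{2} = \left(10 + B\right) B^{2} = B^{2} \left(10 + B\right)$)
$- 1425 m{\left(30 \right)} + C{\left(-11 - 3 \right)} = - 1425 \cdot 2 \cdot 30^{2} + \left(-11 - 3\right)^{2} \left(10 - 14\right) = - 1425 \cdot 2 \cdot 900 + \left(-11 - 3\right)^{2} \left(10 - 14\right) = \left(-1425\right) 1800 + \left(-14\right)^{2} \left(10 - 14\right) = -2565000 + 196 \left(-4\right) = -2565000 - 784 = -2565784$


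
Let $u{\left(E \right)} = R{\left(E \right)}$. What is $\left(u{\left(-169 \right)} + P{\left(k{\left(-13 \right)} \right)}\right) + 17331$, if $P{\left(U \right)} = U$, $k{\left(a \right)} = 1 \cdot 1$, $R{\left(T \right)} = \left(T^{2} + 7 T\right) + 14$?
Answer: $44724$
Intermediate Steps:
$R{\left(T \right)} = 14 + T^{2} + 7 T$
$u{\left(E \right)} = 14 + E^{2} + 7 E$
$k{\left(a \right)} = 1$
$\left(u{\left(-169 \right)} + P{\left(k{\left(-13 \right)} \right)}\right) + 17331 = \left(\left(14 + \left(-169\right)^{2} + 7 \left(-169\right)\right) + 1\right) + 17331 = \left(\left(14 + 28561 - 1183\right) + 1\right) + 17331 = \left(27392 + 1\right) + 17331 = 27393 + 17331 = 44724$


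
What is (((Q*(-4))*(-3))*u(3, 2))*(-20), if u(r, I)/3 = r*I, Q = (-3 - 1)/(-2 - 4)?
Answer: -2880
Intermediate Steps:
Q = ⅔ (Q = -4/(-6) = -4*(-⅙) = ⅔ ≈ 0.66667)
u(r, I) = 3*I*r (u(r, I) = 3*(r*I) = 3*(I*r) = 3*I*r)
(((Q*(-4))*(-3))*u(3, 2))*(-20) = ((((⅔)*(-4))*(-3))*(3*2*3))*(-20) = (-8/3*(-3)*18)*(-20) = (8*18)*(-20) = 144*(-20) = -2880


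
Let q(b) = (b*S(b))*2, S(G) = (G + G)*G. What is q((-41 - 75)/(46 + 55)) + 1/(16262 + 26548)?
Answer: -267286800739/44107185810 ≈ -6.0599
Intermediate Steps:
S(G) = 2*G**2 (S(G) = (2*G)*G = 2*G**2)
q(b) = 4*b**3 (q(b) = (b*(2*b**2))*2 = (2*b**3)*2 = 4*b**3)
q((-41 - 75)/(46 + 55)) + 1/(16262 + 26548) = 4*((-41 - 75)/(46 + 55))**3 + 1/(16262 + 26548) = 4*(-116/101)**3 + 1/42810 = 4*(-1560896/1030301) + 1/42810 = -6243584/1030301 + 1/42810 = -267286800739/44107185810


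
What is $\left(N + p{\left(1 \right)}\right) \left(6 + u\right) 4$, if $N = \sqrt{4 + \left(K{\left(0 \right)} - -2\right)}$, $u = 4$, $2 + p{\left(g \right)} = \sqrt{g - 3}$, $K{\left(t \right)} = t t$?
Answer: $-80 + 40 \sqrt{6} + 40 i \sqrt{2} \approx 17.98 + 56.569 i$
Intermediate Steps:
$K{\left(t \right)} = t^{2}$
$p{\left(g \right)} = -2 + \sqrt{-3 + g}$ ($p{\left(g \right)} = -2 + \sqrt{g - 3} = -2 + \sqrt{-3 + g}$)
$N = \sqrt{6}$ ($N = \sqrt{4 + \left(0^{2} - -2\right)} = \sqrt{4 + \left(0 + 2\right)} = \sqrt{4 + 2} = \sqrt{6} \approx 2.4495$)
$\left(N + p{\left(1 \right)}\right) \left(6 + u\right) 4 = \left(\sqrt{6} - \left(2 - \sqrt{-3 + 1}\right)\right) \left(6 + 4\right) 4 = \left(\sqrt{6} - \left(2 - \sqrt{-2}\right)\right) 10 \cdot 4 = \left(\sqrt{6} - \left(2 - i \sqrt{2}\right)\right) 40 = \left(-2 + \sqrt{6} + i \sqrt{2}\right) 40 = -80 + 40 \sqrt{6} + 40 i \sqrt{2}$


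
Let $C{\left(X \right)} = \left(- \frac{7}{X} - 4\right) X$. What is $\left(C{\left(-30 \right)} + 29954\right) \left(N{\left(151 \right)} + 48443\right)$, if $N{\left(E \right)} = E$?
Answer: $1461075798$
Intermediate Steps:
$C{\left(X \right)} = X \left(-4 - \frac{7}{X}\right)$ ($C{\left(X \right)} = \left(-4 - \frac{7}{X}\right) X = X \left(-4 - \frac{7}{X}\right)$)
$\left(C{\left(-30 \right)} + 29954\right) \left(N{\left(151 \right)} + 48443\right) = \left(\left(-7 - -120\right) + 29954\right) \left(151 + 48443\right) = \left(\left(-7 + 120\right) + 29954\right) 48594 = \left(113 + 29954\right) 48594 = 30067 \cdot 48594 = 1461075798$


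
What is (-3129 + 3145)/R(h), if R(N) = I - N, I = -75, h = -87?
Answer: 4/3 ≈ 1.3333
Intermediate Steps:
R(N) = -75 - N
(-3129 + 3145)/R(h) = (-3129 + 3145)/(-75 - 1*(-87)) = 16/(-75 + 87) = 16/12 = 16*(1/12) = 4/3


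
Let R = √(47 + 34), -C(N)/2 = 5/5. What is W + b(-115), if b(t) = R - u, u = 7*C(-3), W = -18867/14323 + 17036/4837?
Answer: 1746195022/69280351 ≈ 25.205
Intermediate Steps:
C(N) = -2 (C(N) = -10/5 = -2*1 = -2)
R = 9 (R = √81 = 9)
W = 152746949/69280351 (W = -18867*1/14323 + 17036*(1/4837) = -18867/14323 + 17036/4837 = 152746949/69280351 ≈ 2.2048)
u = -14 (u = 7*(-2) = -14)
b(t) = 23 (b(t) = 9 - 1*(-14) = 9 + 14 = 23)
W + b(-115) = 152746949/69280351 + 23 = 1746195022/69280351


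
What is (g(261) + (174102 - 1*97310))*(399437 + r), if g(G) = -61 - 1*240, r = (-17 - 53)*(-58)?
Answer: 30863889027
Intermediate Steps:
r = 4060 (r = -70*(-58) = 4060)
g(G) = -301 (g(G) = -61 - 240 = -301)
(g(261) + (174102 - 1*97310))*(399437 + r) = (-301 + (174102 - 1*97310))*(399437 + 4060) = (-301 + (174102 - 97310))*403497 = (-301 + 76792)*403497 = 76491*403497 = 30863889027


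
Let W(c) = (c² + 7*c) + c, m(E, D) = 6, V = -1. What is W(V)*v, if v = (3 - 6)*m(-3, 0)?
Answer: 126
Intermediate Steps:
W(c) = c² + 8*c
v = -18 (v = (3 - 6)*6 = -3*6 = -18)
W(V)*v = -(8 - 1)*(-18) = -1*7*(-18) = -7*(-18) = 126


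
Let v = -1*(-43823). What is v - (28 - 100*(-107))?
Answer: 33095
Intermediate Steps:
v = 43823
v - (28 - 100*(-107)) = 43823 - (28 - 100*(-107)) = 43823 - (28 + 10700) = 43823 - 1*10728 = 43823 - 10728 = 33095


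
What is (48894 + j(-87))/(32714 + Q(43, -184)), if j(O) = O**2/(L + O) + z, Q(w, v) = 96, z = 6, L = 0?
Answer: 48813/32810 ≈ 1.4877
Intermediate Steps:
j(O) = 6 + O (j(O) = O**2/(0 + O) + 6 = O**2/O + 6 = O + 6 = 6 + O)
(48894 + j(-87))/(32714 + Q(43, -184)) = (48894 + (6 - 87))/(32714 + 96) = (48894 - 81)/32810 = 48813*(1/32810) = 48813/32810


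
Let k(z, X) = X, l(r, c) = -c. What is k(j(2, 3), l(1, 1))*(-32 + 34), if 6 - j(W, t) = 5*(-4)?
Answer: -2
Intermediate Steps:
j(W, t) = 26 (j(W, t) = 6 - 5*(-4) = 6 - 1*(-20) = 6 + 20 = 26)
k(j(2, 3), l(1, 1))*(-32 + 34) = (-1*1)*(-32 + 34) = -1*2 = -2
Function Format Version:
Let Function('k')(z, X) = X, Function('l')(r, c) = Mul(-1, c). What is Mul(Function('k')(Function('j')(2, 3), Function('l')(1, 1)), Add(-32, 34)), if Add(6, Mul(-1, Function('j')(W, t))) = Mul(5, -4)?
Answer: -2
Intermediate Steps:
Function('j')(W, t) = 26 (Function('j')(W, t) = Add(6, Mul(-1, Mul(5, -4))) = Add(6, Mul(-1, -20)) = Add(6, 20) = 26)
Mul(Function('k')(Function('j')(2, 3), Function('l')(1, 1)), Add(-32, 34)) = Mul(Mul(-1, 1), Add(-32, 34)) = Mul(-1, 2) = -2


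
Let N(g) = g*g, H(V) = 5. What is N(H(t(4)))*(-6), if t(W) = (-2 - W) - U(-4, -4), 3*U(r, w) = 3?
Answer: -150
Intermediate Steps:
U(r, w) = 1 (U(r, w) = (⅓)*3 = 1)
t(W) = -3 - W (t(W) = (-2 - W) - 1*1 = (-2 - W) - 1 = -3 - W)
N(g) = g²
N(H(t(4)))*(-6) = 5²*(-6) = 25*(-6) = -150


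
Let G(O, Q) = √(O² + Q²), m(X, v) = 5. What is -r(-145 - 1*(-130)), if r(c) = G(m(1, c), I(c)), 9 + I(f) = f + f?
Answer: -√1546 ≈ -39.319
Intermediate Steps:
I(f) = -9 + 2*f (I(f) = -9 + (f + f) = -9 + 2*f)
r(c) = √(25 + (-9 + 2*c)²) (r(c) = √(5² + (-9 + 2*c)²) = √(25 + (-9 + 2*c)²))
-r(-145 - 1*(-130)) = -√(25 + (-9 + 2*(-145 - 1*(-130)))²) = -√(25 + (-9 + 2*(-145 + 130))²) = -√(25 + (-9 + 2*(-15))²) = -√(25 + (-9 - 30)²) = -√(25 + (-39)²) = -√(25 + 1521) = -√1546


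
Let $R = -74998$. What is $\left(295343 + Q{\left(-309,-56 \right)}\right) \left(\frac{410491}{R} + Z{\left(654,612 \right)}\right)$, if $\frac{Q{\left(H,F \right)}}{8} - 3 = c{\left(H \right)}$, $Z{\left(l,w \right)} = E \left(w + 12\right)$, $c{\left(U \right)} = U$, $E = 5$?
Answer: $\frac{68415371573755}{74998} \approx 9.1223 \cdot 10^{8}$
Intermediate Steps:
$Z{\left(l,w \right)} = 60 + 5 w$ ($Z{\left(l,w \right)} = 5 \left(w + 12\right) = 5 \left(12 + w\right) = 60 + 5 w$)
$Q{\left(H,F \right)} = 24 + 8 H$
$\left(295343 + Q{\left(-309,-56 \right)}\right) \left(\frac{410491}{R} + Z{\left(654,612 \right)}\right) = \left(295343 + \left(24 + 8 \left(-309\right)\right)\right) \left(\frac{410491}{-74998} + \left(60 + 5 \cdot 612\right)\right) = \left(295343 + \left(24 - 2472\right)\right) \left(410491 \left(- \frac{1}{74998}\right) + \left(60 + 3060\right)\right) = \left(295343 - 2448\right) \left(- \frac{410491}{74998} + 3120\right) = 292895 \cdot \frac{233583269}{74998} = \frac{68415371573755}{74998}$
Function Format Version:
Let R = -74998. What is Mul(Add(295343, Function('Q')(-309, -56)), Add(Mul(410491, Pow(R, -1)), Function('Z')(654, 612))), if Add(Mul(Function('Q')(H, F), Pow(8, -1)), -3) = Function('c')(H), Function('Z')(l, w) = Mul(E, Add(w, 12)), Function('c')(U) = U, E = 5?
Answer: Rational(68415371573755, 74998) ≈ 9.1223e+8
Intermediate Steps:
Function('Z')(l, w) = Add(60, Mul(5, w)) (Function('Z')(l, w) = Mul(5, Add(w, 12)) = Mul(5, Add(12, w)) = Add(60, Mul(5, w)))
Function('Q')(H, F) = Add(24, Mul(8, H))
Mul(Add(295343, Function('Q')(-309, -56)), Add(Mul(410491, Pow(R, -1)), Function('Z')(654, 612))) = Mul(Add(295343, Add(24, Mul(8, -309))), Add(Mul(410491, Pow(-74998, -1)), Add(60, Mul(5, 612)))) = Mul(Add(295343, Add(24, -2472)), Add(Mul(410491, Rational(-1, 74998)), Add(60, 3060))) = Mul(Add(295343, -2448), Add(Rational(-410491, 74998), 3120)) = Mul(292895, Rational(233583269, 74998)) = Rational(68415371573755, 74998)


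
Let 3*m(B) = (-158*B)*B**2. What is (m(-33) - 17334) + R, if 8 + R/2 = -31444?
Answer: 1812444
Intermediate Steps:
R = -62904 (R = -16 + 2*(-31444) = -16 - 62888 = -62904)
m(B) = -158*B**3/3 (m(B) = ((-158*B)*B**2)/3 = (-158*B**3)/3 = -158*B**3/3)
(m(-33) - 17334) + R = (-158/3*(-33)**3 - 17334) - 62904 = (-158/3*(-35937) - 17334) - 62904 = (1892682 - 17334) - 62904 = 1875348 - 62904 = 1812444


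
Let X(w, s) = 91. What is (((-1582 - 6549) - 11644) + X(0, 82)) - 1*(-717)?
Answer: -18967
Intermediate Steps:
(((-1582 - 6549) - 11644) + X(0, 82)) - 1*(-717) = (((-1582 - 6549) - 11644) + 91) - 1*(-717) = ((-8131 - 11644) + 91) + 717 = (-19775 + 91) + 717 = -19684 + 717 = -18967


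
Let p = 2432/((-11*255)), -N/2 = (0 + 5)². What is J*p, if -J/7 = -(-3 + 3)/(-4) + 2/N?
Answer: -17024/70125 ≈ -0.24277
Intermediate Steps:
N = -50 (N = -2*(0 + 5)² = -2*5² = -2*25 = -50)
p = -2432/2805 (p = 2432/(-2805) = 2432*(-1/2805) = -2432/2805 ≈ -0.86702)
J = 7/25 (J = -7*(-(-3 + 3)/(-4) + 2/(-50)) = -7*(-1*0*(-¼) + 2*(-1/50)) = -7*(0*(-¼) - 1/25) = -7*(0 - 1/25) = -7*(-1/25) = 7/25 ≈ 0.28000)
J*p = (7/25)*(-2432/2805) = -17024/70125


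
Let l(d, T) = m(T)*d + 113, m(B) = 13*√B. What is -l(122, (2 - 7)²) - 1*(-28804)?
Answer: 20761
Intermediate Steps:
l(d, T) = 113 + 13*d*√T (l(d, T) = (13*√T)*d + 113 = 13*d*√T + 113 = 113 + 13*d*√T)
-l(122, (2 - 7)²) - 1*(-28804) = -(113 + 13*122*√((2 - 7)²)) - 1*(-28804) = -(113 + 13*122*√((-5)²)) + 28804 = -(113 + 13*122*√25) + 28804 = -(113 + 13*122*5) + 28804 = -(113 + 7930) + 28804 = -1*8043 + 28804 = -8043 + 28804 = 20761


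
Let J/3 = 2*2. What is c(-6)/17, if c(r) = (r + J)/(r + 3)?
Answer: -2/17 ≈ -0.11765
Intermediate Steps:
J = 12 (J = 3*(2*2) = 3*4 = 12)
c(r) = (12 + r)/(3 + r) (c(r) = (r + 12)/(r + 3) = (12 + r)/(3 + r))
c(-6)/17 = ((12 - 6)/(3 - 6))/17 = (6/(-3))/17 = (-⅓*6)/17 = (1/17)*(-2) = -2/17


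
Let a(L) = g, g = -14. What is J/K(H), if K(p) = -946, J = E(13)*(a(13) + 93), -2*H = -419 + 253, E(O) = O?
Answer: -1027/946 ≈ -1.0856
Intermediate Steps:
a(L) = -14
H = 83 (H = -(-419 + 253)/2 = -1/2*(-166) = 83)
J = 1027 (J = 13*(-14 + 93) = 13*79 = 1027)
J/K(H) = 1027/(-946) = 1027*(-1/946) = -1027/946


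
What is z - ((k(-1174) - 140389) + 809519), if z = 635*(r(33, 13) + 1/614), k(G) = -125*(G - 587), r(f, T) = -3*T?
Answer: -561207645/614 ≈ -9.1402e+5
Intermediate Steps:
k(G) = 73375 - 125*G (k(G) = -125*(-587 + G) = 73375 - 125*G)
z = -15205075/614 (z = 635*(-3*13 + 1/614) = 635*(-39 + 1/614) = 635*(-23945/614) = -15205075/614 ≈ -24764.)
z - ((k(-1174) - 140389) + 809519) = -15205075/614 - (((73375 - 125*(-1174)) - 140389) + 809519) = -15205075/614 - (((73375 + 146750) - 140389) + 809519) = -15205075/614 - ((220125 - 140389) + 809519) = -15205075/614 - (79736 + 809519) = -15205075/614 - 1*889255 = -15205075/614 - 889255 = -561207645/614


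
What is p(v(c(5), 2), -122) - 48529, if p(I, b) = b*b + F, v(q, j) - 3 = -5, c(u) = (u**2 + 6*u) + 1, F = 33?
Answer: -33612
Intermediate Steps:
c(u) = 1 + u**2 + 6*u
v(q, j) = -2 (v(q, j) = 3 - 5 = -2)
p(I, b) = 33 + b**2 (p(I, b) = b*b + 33 = b**2 + 33 = 33 + b**2)
p(v(c(5), 2), -122) - 48529 = (33 + (-122)**2) - 48529 = (33 + 14884) - 48529 = 14917 - 48529 = -33612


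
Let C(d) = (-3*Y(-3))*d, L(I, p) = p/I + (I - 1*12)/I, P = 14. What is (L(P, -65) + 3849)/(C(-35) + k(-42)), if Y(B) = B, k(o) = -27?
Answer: -2563/228 ≈ -11.241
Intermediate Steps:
L(I, p) = p/I + (-12 + I)/I (L(I, p) = p/I + (I - 12)/I = p/I + (-12 + I)/I)
C(d) = 9*d (C(d) = (-3*(-3))*d = 9*d)
(L(P, -65) + 3849)/(C(-35) + k(-42)) = ((-12 + 14 - 65)/14 + 3849)/(9*(-35) - 27) = ((1/14)*(-63) + 3849)/(-315 - 27) = (-9/2 + 3849)/(-342) = (7689/2)*(-1/342) = -2563/228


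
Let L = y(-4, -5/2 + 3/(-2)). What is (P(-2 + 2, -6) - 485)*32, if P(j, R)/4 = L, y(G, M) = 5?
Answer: -14880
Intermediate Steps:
L = 5
P(j, R) = 20 (P(j, R) = 4*5 = 20)
(P(-2 + 2, -6) - 485)*32 = (20 - 485)*32 = -465*32 = -14880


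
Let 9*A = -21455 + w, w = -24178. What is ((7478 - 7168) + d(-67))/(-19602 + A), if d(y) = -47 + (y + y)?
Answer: -387/74017 ≈ -0.0052285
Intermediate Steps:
d(y) = -47 + 2*y
A = -15211/3 (A = (-21455 - 24178)/9 = (1/9)*(-45633) = -15211/3 ≈ -5070.3)
((7478 - 7168) + d(-67))/(-19602 + A) = ((7478 - 7168) + (-47 + 2*(-67)))/(-19602 - 15211/3) = (310 + (-47 - 134))/(-74017/3) = (310 - 181)*(-3/74017) = 129*(-3/74017) = -387/74017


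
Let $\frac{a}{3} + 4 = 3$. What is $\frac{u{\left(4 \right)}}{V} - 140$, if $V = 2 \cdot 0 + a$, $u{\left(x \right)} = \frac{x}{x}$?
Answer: $- \frac{421}{3} \approx -140.33$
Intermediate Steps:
$u{\left(x \right)} = 1$
$a = -3$ ($a = -12 + 3 \cdot 3 = -12 + 9 = -3$)
$V = -3$ ($V = 2 \cdot 0 - 3 = 0 - 3 = -3$)
$\frac{u{\left(4 \right)}}{V} - 140 = 1 \frac{1}{-3} - 140 = 1 \left(- \frac{1}{3}\right) - 140 = - \frac{1}{3} - 140 = - \frac{421}{3}$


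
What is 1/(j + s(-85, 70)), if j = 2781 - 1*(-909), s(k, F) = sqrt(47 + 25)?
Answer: 205/756446 - sqrt(2)/2269338 ≈ 0.00027038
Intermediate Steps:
s(k, F) = 6*sqrt(2) (s(k, F) = sqrt(72) = 6*sqrt(2))
j = 3690 (j = 2781 + 909 = 3690)
1/(j + s(-85, 70)) = 1/(3690 + 6*sqrt(2))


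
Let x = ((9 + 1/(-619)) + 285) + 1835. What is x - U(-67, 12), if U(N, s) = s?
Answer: 1310422/619 ≈ 2117.0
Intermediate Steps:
x = 1317850/619 (x = ((9 - 1/619) + 285) + 1835 = (5570/619 + 285) + 1835 = 181985/619 + 1835 = 1317850/619 ≈ 2129.0)
x - U(-67, 12) = 1317850/619 - 1*12 = 1317850/619 - 12 = 1310422/619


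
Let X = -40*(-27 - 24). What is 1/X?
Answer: 1/2040 ≈ 0.00049020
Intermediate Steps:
X = 2040 (X = -40*(-51) = 2040)
1/X = 1/2040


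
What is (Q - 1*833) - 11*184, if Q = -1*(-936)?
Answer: -1921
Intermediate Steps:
Q = 936
(Q - 1*833) - 11*184 = (936 - 1*833) - 11*184 = (936 - 833) - 1*2024 = 103 - 2024 = -1921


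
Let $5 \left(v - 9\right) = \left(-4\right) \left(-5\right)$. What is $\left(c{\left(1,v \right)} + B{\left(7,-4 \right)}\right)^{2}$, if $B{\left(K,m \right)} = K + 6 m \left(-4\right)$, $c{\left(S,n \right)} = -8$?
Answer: $9025$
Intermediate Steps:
$v = 13$ ($v = 9 + \frac{\left(-4\right) \left(-5\right)}{5} = 9 + \frac{1}{5} \cdot 20 = 9 + 4 = 13$)
$B{\left(K,m \right)} = K - 24 m$ ($B{\left(K,m \right)} = K + 6 \left(- 4 m\right) = K - 24 m$)
$\left(c{\left(1,v \right)} + B{\left(7,-4 \right)}\right)^{2} = \left(-8 + \left(7 - -96\right)\right)^{2} = \left(-8 + \left(7 + 96\right)\right)^{2} = \left(-8 + 103\right)^{2} = 95^{2} = 9025$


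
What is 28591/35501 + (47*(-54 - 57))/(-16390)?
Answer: 653815207/581861390 ≈ 1.1237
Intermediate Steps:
28591/35501 + (47*(-54 - 57))/(-16390) = 28591*(1/35501) + (47*(-111))*(-1/16390) = 28591/35501 - 5217*(-1/16390) = 28591/35501 + 5217/16390 = 653815207/581861390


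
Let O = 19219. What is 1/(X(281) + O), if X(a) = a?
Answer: 1/19500 ≈ 5.1282e-5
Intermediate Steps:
1/(X(281) + O) = 1/(281 + 19219) = 1/19500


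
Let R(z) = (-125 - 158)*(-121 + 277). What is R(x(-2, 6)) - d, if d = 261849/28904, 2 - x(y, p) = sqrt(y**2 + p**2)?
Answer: -1276315641/28904 ≈ -44157.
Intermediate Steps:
x(y, p) = 2 - sqrt(p**2 + y**2) (x(y, p) = 2 - sqrt(y**2 + p**2) = 2 - sqrt(p**2 + y**2))
d = 261849/28904 (d = 261849*(1/28904) = 261849/28904 ≈ 9.0593)
R(z) = -44148 (R(z) = -283*156 = -44148)
R(x(-2, 6)) - d = -44148 - 1*261849/28904 = -44148 - 261849/28904 = -1276315641/28904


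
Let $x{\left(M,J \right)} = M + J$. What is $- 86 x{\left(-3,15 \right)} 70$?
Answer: $-72240$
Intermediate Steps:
$x{\left(M,J \right)} = J + M$
$- 86 x{\left(-3,15 \right)} 70 = - 86 \left(15 - 3\right) 70 = \left(-86\right) 12 \cdot 70 = \left(-1032\right) 70 = -72240$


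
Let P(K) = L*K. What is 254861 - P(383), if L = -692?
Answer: 519897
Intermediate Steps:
P(K) = -692*K
254861 - P(383) = 254861 - (-692)*383 = 254861 - 1*(-265036) = 254861 + 265036 = 519897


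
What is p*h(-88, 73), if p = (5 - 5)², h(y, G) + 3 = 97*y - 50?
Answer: 0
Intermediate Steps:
h(y, G) = -53 + 97*y (h(y, G) = -3 + (97*y - 50) = -3 + (-50 + 97*y) = -53 + 97*y)
p = 0 (p = 0² = 0)
p*h(-88, 73) = 0*(-53 + 97*(-88)) = 0*(-53 - 8536) = 0*(-8589) = 0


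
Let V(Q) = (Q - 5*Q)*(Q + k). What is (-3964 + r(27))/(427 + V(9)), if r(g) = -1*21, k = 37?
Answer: 3985/1229 ≈ 3.2425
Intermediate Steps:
V(Q) = -4*Q*(37 + Q) (V(Q) = (Q - 5*Q)*(Q + 37) = (-4*Q)*(37 + Q) = -4*Q*(37 + Q))
r(g) = -21
(-3964 + r(27))/(427 + V(9)) = (-3964 - 21)/(427 - 4*9*(37 + 9)) = -3985/(427 - 4*9*46) = -3985/(427 - 1656) = -3985/(-1229) = -3985*(-1/1229) = 3985/1229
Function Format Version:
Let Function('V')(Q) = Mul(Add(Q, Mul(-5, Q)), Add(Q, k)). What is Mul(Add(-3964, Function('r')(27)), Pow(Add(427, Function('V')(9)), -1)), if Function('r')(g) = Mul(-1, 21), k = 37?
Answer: Rational(3985, 1229) ≈ 3.2425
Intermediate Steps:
Function('V')(Q) = Mul(-4, Q, Add(37, Q)) (Function('V')(Q) = Mul(Add(Q, Mul(-5, Q)), Add(Q, 37)) = Mul(Mul(-4, Q), Add(37, Q)) = Mul(-4, Q, Add(37, Q)))
Function('r')(g) = -21
Mul(Add(-3964, Function('r')(27)), Pow(Add(427, Function('V')(9)), -1)) = Mul(Add(-3964, -21), Pow(Add(427, Mul(-4, 9, Add(37, 9))), -1)) = Mul(-3985, Pow(Add(427, Mul(-4, 9, 46)), -1)) = Mul(-3985, Pow(Add(427, -1656), -1)) = Mul(-3985, Pow(-1229, -1)) = Mul(-3985, Rational(-1, 1229)) = Rational(3985, 1229)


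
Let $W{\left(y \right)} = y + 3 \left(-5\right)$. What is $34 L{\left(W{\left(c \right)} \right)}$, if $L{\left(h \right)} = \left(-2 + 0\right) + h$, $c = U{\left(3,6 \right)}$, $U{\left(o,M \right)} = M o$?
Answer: $34$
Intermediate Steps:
$c = 18$ ($c = 6 \cdot 3 = 18$)
$W{\left(y \right)} = -15 + y$ ($W{\left(y \right)} = y - 15 = -15 + y$)
$L{\left(h \right)} = -2 + h$
$34 L{\left(W{\left(c \right)} \right)} = 34 \left(-2 + \left(-15 + 18\right)\right) = 34 \left(-2 + 3\right) = 34 \cdot 1 = 34$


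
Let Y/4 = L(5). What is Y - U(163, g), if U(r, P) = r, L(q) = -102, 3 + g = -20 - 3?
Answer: -571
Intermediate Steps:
g = -26 (g = -3 + (-20 - 3) = -3 - 23 = -26)
Y = -408 (Y = 4*(-102) = -408)
Y - U(163, g) = -408 - 1*163 = -408 - 163 = -571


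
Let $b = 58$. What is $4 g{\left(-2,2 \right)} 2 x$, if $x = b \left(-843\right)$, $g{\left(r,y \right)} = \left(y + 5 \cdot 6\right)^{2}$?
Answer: $-400539648$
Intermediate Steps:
$g{\left(r,y \right)} = \left(30 + y\right)^{2}$ ($g{\left(r,y \right)} = \left(y + 30\right)^{2} = \left(30 + y\right)^{2}$)
$x = -48894$ ($x = 58 \left(-843\right) = -48894$)
$4 g{\left(-2,2 \right)} 2 x = 4 \left(30 + 2\right)^{2} \cdot 2 \left(-48894\right) = 4 \cdot 32^{2} \cdot 2 \left(-48894\right) = 4 \cdot 1024 \cdot 2 \left(-48894\right) = 4096 \cdot 2 \left(-48894\right) = 8192 \left(-48894\right) = -400539648$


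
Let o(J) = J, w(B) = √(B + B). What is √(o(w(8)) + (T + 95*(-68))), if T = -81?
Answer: I*√6537 ≈ 80.852*I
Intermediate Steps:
w(B) = √2*√B (w(B) = √(2*B) = √2*√B)
√(o(w(8)) + (T + 95*(-68))) = √(√2*√8 + (-81 + 95*(-68))) = √(√2*(2*√2) + (-81 - 6460)) = √(4 - 6541) = √(-6537) = I*√6537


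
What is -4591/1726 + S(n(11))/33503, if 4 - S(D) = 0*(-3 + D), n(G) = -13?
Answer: -153805369/57826178 ≈ -2.6598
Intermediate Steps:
S(D) = 4 (S(D) = 4 - 0*(-3 + D) = 4 - 1*0 = 4 + 0 = 4)
-4591/1726 + S(n(11))/33503 = -4591/1726 + 4/33503 = -153805369/57826178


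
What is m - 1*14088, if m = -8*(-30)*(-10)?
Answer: -16488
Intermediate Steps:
m = -2400 (m = 240*(-10) = -2400)
m - 1*14088 = -2400 - 1*14088 = -2400 - 14088 = -16488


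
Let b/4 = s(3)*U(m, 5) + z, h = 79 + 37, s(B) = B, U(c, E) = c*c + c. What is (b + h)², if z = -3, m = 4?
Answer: 118336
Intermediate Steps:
U(c, E) = c + c² (U(c, E) = c² + c = c + c²)
h = 116
b = 228 (b = 4*(3*(4*(1 + 4)) - 3) = 4*(3*(4*5) - 3) = 4*(3*20 - 3) = 4*(60 - 3) = 4*57 = 228)
(b + h)² = (228 + 116)² = 344² = 118336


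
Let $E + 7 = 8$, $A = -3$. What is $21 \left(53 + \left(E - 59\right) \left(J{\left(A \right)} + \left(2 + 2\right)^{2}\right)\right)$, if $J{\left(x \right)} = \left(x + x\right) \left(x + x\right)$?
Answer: $-62223$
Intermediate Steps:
$E = 1$ ($E = -7 + 8 = 1$)
$J{\left(x \right)} = 4 x^{2}$ ($J{\left(x \right)} = 2 x 2 x = 4 x^{2}$)
$21 \left(53 + \left(E - 59\right) \left(J{\left(A \right)} + \left(2 + 2\right)^{2}\right)\right) = 21 \left(53 + \left(1 - 59\right) \left(4 \left(-3\right)^{2} + \left(2 + 2\right)^{2}\right)\right) = 21 \left(53 - 58 \left(4 \cdot 9 + 4^{2}\right)\right) = 21 \left(53 - 58 \left(36 + 16\right)\right) = 21 \left(53 - 3016\right) = 21 \left(-2963\right) = -62223$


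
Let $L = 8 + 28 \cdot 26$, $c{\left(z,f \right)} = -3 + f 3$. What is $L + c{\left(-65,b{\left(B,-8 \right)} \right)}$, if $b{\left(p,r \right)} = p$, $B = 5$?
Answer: $748$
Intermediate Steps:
$c{\left(z,f \right)} = -3 + 3 f$
$L = 736$ ($L = 8 + 728 = 736$)
$L + c{\left(-65,b{\left(B,-8 \right)} \right)} = 736 + \left(-3 + 3 \cdot 5\right) = 736 + \left(-3 + 15\right) = 736 + 12 = 748$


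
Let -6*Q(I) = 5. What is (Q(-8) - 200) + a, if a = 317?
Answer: 697/6 ≈ 116.17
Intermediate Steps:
Q(I) = -5/6 (Q(I) = -1/6*5 = -5/6)
(Q(-8) - 200) + a = (-5/6 - 200) + 317 = -1205/6 + 317 = 697/6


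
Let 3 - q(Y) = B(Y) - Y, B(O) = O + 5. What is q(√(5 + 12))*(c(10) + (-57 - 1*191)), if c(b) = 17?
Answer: 462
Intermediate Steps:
B(O) = 5 + O
q(Y) = -2 (q(Y) = 3 - ((5 + Y) - Y) = 3 - 1*5 = 3 - 5 = -2)
q(√(5 + 12))*(c(10) + (-57 - 1*191)) = -2*(17 + (-57 - 1*191)) = -2*(17 + (-57 - 191)) = -2*(17 - 248) = -2*(-231) = 462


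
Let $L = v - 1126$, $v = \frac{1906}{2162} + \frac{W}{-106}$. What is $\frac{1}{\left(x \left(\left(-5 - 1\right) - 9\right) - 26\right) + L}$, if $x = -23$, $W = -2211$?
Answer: $- \frac{114586}{89979793} \approx -0.0012735$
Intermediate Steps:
$v = \frac{2491109}{114586}$ ($v = \frac{1906}{2162} - \frac{2211}{-106} = 1906 \cdot \frac{1}{2162} - - \frac{2211}{106} = \frac{953}{1081} + \frac{2211}{106} = \frac{2491109}{114586} \approx 21.74$)
$L = - \frac{126532727}{114586}$ ($L = \frac{2491109}{114586} - 1126 = - \frac{126532727}{114586} \approx -1104.3$)
$\frac{1}{\left(x \left(\left(-5 - 1\right) - 9\right) - 26\right) + L} = \frac{1}{\left(- 23 \left(\left(-5 - 1\right) - 9\right) - 26\right) - \frac{126532727}{114586}} = \frac{1}{\left(- 23 \left(-6 - 9\right) - 26\right) - \frac{126532727}{114586}} = \frac{1}{\left(\left(-23\right) \left(-15\right) - 26\right) - \frac{126532727}{114586}} = \frac{1}{\left(345 - 26\right) - \frac{126532727}{114586}} = \frac{1}{319 - \frac{126532727}{114586}} = \frac{1}{- \frac{89979793}{114586}} = - \frac{114586}{89979793}$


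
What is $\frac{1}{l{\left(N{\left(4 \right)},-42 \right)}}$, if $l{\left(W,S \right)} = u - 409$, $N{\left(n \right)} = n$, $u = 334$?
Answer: $- \frac{1}{75} \approx -0.013333$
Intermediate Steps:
$l{\left(W,S \right)} = -75$ ($l{\left(W,S \right)} = 334 - 409 = -75$)
$\frac{1}{l{\left(N{\left(4 \right)},-42 \right)}} = \frac{1}{-75} = - \frac{1}{75}$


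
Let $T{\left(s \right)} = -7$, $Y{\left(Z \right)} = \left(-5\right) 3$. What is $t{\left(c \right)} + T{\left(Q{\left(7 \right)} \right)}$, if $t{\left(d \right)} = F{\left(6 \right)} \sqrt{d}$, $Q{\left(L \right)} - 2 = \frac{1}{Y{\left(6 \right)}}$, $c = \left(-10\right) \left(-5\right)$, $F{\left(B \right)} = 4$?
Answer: $-7 + 20 \sqrt{2} \approx 21.284$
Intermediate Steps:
$Y{\left(Z \right)} = -15$
$c = 50$
$Q{\left(L \right)} = \frac{29}{15}$ ($Q{\left(L \right)} = 2 + \frac{1}{-15} = 2 - \frac{1}{15} = \frac{29}{15}$)
$t{\left(d \right)} = 4 \sqrt{d}$
$t{\left(c \right)} + T{\left(Q{\left(7 \right)} \right)} = 4 \sqrt{50} - 7 = 4 \cdot 5 \sqrt{2} - 7 = 20 \sqrt{2} - 7 = -7 + 20 \sqrt{2}$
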